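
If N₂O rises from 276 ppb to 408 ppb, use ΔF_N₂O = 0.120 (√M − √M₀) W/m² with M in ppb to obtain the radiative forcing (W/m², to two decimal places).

ΔF = 0.43 W/m²

N₂O: 0.120 × (√408 − √276) = 0.120 × (20.1990 − 16.6132) = 0.120 × 3.5858 = 0.4303 W/m².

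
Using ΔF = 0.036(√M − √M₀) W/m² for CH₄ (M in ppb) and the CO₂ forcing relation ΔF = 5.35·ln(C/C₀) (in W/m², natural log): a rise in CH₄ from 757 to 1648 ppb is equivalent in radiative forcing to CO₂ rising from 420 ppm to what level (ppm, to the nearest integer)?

CH₄ forcing: 0.036 × (√1648 − √757) = 0.036 × (40.5956 − 27.5136) = 0.036 × 13.0820 = 0.47095 W/m².
Set 5.35 ln(C/420) = 0.47095: ln(C/420) = 0.47095/5.35 = 0.08803, so C = 420 × e^0.08803 = 420 × 1.09202 = 458.65 ppm.

C ≈ 459 ppm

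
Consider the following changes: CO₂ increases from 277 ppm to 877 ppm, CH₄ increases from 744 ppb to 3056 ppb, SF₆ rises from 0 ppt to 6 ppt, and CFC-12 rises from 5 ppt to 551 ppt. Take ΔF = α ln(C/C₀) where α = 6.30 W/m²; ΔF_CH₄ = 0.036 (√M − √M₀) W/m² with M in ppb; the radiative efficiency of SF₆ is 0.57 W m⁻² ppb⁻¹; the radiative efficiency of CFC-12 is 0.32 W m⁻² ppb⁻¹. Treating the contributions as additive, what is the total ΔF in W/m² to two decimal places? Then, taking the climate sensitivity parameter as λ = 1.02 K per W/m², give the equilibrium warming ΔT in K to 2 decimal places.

CO₂: 6.30 × ln(877/277) = 6.30 × ln(3.16606) = 6.30 × 1.15249 = 7.2607 W/m².
CH₄: 0.036 × (√3056 − √744) = 0.036 × (55.2811 − 27.2764) = 0.036 × 28.0047 = 1.0082 W/m².
SF₆: Δ = 6 − 0 = 6 ppt = 0.006 ppb; ΔF = 0.57 × 0.006 = 0.0034 W/m².
CFC-12: Δ = 551 − 5 = 546 ppt = 0.546 ppb; ΔF = 0.32 × 0.546 = 0.1747 W/m².
Total ΔF = 7.2607 + 1.0082 + 0.0034 + 0.1747 = 8.4470 W/m².
ΔT = λ ΔF = 1.02 × 8.45 = 8.6190 K.

ΔF = 8.45 W/m²; ΔT = 8.62 K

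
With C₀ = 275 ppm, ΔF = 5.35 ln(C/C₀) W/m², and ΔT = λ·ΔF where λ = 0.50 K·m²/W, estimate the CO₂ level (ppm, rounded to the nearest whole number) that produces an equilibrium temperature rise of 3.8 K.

Required forcing: ΔF = ΔT/λ = 3.8/0.50 = 7.6000 W/m².
Then ln(C/275) = ΔF/5.35 = 7.6000/5.35 = 1.42056.
So C = 275 × e^1.42056 = 275 × 4.13944 = 1138.35 ppm.

C ≈ 1138 ppm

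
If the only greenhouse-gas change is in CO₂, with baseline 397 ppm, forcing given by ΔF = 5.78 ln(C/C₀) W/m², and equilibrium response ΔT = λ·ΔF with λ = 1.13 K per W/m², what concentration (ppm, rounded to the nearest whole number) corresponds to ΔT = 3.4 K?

Required forcing: ΔF = ΔT/λ = 3.4/1.13 = 3.0088 W/m².
Then ln(C/397) = ΔF/5.78 = 3.0088/5.78 = 0.52055.
So C = 397 × e^0.52055 = 397 × 1.68295 = 668.13 ppm.

C ≈ 668 ppm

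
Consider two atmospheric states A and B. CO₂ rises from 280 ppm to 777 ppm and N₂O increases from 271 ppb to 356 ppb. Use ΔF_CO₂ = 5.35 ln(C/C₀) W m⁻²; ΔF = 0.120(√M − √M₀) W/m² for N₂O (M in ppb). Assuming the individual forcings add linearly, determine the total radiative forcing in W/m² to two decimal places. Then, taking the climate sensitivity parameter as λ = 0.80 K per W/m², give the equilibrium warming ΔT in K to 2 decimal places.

ΔF = 5.75 W/m²; ΔT = 4.60 K

CO₂: 5.35 × ln(777/280) = 5.35 × ln(2.77500) = 5.35 × 1.02065 = 5.4605 W/m².
N₂O: 0.120 × (√356 − √271) = 0.120 × (18.8680 − 16.4621) = 0.120 × 2.4059 = 0.2887 W/m².
Total ΔF = 5.4605 + 0.2887 = 5.7492 W/m².
ΔT = λ ΔF = 0.80 × 5.75 = 4.6000 K.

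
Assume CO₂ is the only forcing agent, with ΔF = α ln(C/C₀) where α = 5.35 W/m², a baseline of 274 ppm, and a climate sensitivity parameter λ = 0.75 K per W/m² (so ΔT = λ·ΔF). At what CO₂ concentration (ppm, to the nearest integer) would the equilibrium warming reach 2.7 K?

C ≈ 537 ppm

Required forcing: ΔF = ΔT/λ = 2.7/0.75 = 3.6000 W/m².
Then ln(C/274) = ΔF/5.35 = 3.6000/5.35 = 0.67290.
So C = 274 × e^0.67290 = 274 × 1.95991 = 537.02 ppm.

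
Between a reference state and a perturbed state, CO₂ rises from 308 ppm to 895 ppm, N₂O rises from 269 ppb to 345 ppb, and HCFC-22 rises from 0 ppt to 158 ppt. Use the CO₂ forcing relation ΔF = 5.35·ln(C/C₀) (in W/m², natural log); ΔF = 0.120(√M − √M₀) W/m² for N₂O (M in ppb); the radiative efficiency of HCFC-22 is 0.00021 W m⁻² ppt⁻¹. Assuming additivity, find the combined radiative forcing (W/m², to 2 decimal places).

ΔF = 6.00 W/m²

CO₂: 5.35 × ln(895/308) = 5.35 × ln(2.90584) = 5.35 × 1.06672 = 5.7070 W/m².
N₂O: 0.120 × (√345 − √269) = 0.120 × (18.5742 − 16.4012) = 0.120 × 2.1730 = 0.2608 W/m².
HCFC-22: ΔF = 0.00021 × (158 − 0) = 0.00021 × 158 = 0.0332 W/m².
Total ΔF = 5.7070 + 0.2608 + 0.0332 = 6.0010 W/m².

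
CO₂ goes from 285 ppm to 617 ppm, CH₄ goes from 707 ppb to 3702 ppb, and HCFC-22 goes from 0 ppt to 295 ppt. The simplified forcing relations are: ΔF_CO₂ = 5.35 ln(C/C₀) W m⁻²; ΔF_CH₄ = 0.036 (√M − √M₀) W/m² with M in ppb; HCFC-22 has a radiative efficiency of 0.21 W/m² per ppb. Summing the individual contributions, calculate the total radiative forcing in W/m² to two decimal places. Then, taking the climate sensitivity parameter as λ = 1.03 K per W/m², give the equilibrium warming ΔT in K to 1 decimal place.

CO₂: 5.35 × ln(617/285) = 5.35 × ln(2.16491) = 5.35 × 0.77238 = 4.1322 W/m².
CH₄: 0.036 × (√3702 − √707) = 0.036 × (60.8441 − 26.5895) = 0.036 × 34.2546 = 1.2332 W/m².
HCFC-22: Δ = 295 − 0 = 295 ppt = 0.295 ppb; ΔF = 0.21 × 0.295 = 0.0620 W/m².
Total ΔF = 4.1322 + 1.2332 + 0.0620 = 5.4274 W/m².
ΔT = λ ΔF = 1.03 × 5.43 = 5.5929 K.

ΔF = 5.43 W/m²; ΔT = 5.6 K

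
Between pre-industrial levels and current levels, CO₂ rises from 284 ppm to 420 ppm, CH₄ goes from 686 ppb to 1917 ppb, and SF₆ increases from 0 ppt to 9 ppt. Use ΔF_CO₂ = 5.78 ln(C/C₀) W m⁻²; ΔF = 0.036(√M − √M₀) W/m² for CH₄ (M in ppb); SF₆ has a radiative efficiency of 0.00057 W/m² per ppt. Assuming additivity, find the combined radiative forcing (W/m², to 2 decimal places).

CO₂: 5.78 × ln(420/284) = 5.78 × ln(1.47887) = 5.78 × 0.39128 = 2.2616 W/m².
CH₄: 0.036 × (√1917 − √686) = 0.036 × (43.7836 − 26.1916) = 0.036 × 17.5920 = 0.6333 W/m².
SF₆: ΔF = 0.00057 × (9 − 0) = 0.00057 × 9 = 0.0051 W/m².
Total ΔF = 2.2616 + 0.6333 + 0.0051 = 2.9000 W/m².

ΔF = 2.90 W/m²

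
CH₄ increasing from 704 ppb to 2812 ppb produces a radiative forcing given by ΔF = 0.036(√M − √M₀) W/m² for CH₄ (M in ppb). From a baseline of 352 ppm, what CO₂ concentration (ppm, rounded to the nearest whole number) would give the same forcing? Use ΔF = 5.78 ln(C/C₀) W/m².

CH₄ forcing: 0.036 × (√2812 − √704) = 0.036 × (53.0283 − 26.5330) = 0.036 × 26.4953 = 0.95383 W/m².
Set 5.78 ln(C/352) = 0.95383: ln(C/352) = 0.95383/5.78 = 0.16502, so C = 352 × e^0.16502 = 352 × 1.17942 = 415.16 ppm.

C ≈ 415 ppm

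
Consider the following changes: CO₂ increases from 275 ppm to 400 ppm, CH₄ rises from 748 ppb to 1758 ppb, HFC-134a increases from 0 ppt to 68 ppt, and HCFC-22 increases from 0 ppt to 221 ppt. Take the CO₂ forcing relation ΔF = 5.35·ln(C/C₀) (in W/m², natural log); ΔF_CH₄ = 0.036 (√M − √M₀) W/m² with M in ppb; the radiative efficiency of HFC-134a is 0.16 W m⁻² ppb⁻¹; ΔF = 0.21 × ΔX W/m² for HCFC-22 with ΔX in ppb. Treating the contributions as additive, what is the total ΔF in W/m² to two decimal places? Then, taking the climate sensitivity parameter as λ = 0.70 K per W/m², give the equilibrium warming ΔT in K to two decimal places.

CO₂: 5.35 × ln(400/275) = 5.35 × ln(1.45455) = 5.35 × 0.37470 = 2.0046 W/m².
CH₄: 0.036 × (√1758 − √748) = 0.036 × (41.9285 − 27.3496) = 0.036 × 14.5789 = 0.5248 W/m².
HFC-134a: Δ = 68 − 0 = 68 ppt = 0.068 ppb; ΔF = 0.16 × 0.068 = 0.0109 W/m².
HCFC-22: Δ = 221 − 0 = 221 ppt = 0.221 ppb; ΔF = 0.21 × 0.221 = 0.0464 W/m².
Total ΔF = 2.0046 + 0.5248 + 0.0109 + 0.0464 = 2.5867 W/m².
ΔT = λ ΔF = 0.70 × 2.59 = 1.8130 K.

ΔF = 2.59 W/m²; ΔT = 1.81 K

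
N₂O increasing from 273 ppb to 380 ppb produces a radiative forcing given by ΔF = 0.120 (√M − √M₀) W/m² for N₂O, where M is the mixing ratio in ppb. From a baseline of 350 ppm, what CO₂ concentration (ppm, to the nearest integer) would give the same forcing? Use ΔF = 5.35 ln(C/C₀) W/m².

C ≈ 374 ppm

N₂O forcing: 0.120 × (√380 − √273) = 0.120 × (19.4936 − 16.5227) = 0.120 × 2.9709 = 0.35651 W/m².
Set 5.35 ln(C/350) = 0.35651: ln(C/350) = 0.35651/5.35 = 0.06664, so C = 350 × e^0.06664 = 350 × 1.06891 = 374.12 ppm.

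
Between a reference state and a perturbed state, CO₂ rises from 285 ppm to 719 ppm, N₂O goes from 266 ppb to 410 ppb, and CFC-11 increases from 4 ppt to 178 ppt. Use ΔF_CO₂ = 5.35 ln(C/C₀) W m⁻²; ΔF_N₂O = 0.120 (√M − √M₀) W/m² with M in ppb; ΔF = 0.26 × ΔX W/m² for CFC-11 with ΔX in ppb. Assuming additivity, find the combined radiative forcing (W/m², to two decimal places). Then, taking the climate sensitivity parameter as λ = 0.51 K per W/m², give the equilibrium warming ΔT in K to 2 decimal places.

ΔF = 5.47 W/m²; ΔT = 2.79 K

CO₂: 5.35 × ln(719/285) = 5.35 × ln(2.52281) = 5.35 × 0.92537 = 4.9507 W/m².
N₂O: 0.120 × (√410 − √266) = 0.120 × (20.2485 − 16.3095) = 0.120 × 3.9390 = 0.4727 W/m².
CFC-11: Δ = 178 − 4 = 174 ppt = 0.174 ppb; ΔF = 0.26 × 0.174 = 0.0452 W/m².
Total ΔF = 4.9507 + 0.4727 + 0.0452 = 5.4686 W/m².
ΔT = λ ΔF = 0.51 × 5.47 = 2.7897 K.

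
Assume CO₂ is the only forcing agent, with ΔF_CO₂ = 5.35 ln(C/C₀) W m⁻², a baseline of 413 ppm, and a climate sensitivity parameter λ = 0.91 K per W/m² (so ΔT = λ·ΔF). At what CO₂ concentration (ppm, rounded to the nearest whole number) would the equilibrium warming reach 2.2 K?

C ≈ 649 ppm

Required forcing: ΔF = ΔT/λ = 2.2/0.91 = 2.4176 W/m².
Then ln(C/413) = ΔF/5.35 = 2.4176/5.35 = 0.45189.
So C = 413 × e^0.45189 = 413 × 1.57128 = 648.94 ppm.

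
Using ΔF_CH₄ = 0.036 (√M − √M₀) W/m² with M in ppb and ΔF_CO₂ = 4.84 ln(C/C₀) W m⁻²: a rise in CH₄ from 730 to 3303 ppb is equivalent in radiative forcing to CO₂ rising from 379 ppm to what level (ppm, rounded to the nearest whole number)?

CH₄ forcing: 0.036 × (√3303 − √730) = 0.036 × (57.4717 − 27.0185) = 0.036 × 30.4532 = 1.09632 W/m².
Set 4.84 ln(C/379) = 1.09632: ln(C/379) = 1.09632/4.84 = 0.22651, so C = 379 × e^0.22651 = 379 × 1.25422 = 475.35 ppm.

C ≈ 475 ppm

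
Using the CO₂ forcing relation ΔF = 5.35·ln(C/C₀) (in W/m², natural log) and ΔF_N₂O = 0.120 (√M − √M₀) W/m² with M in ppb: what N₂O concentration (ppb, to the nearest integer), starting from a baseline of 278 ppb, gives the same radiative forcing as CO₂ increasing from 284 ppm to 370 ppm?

M ≈ 810 ppb

CO₂ forcing: 5.35 × ln(370/284) = 5.35 × 0.264529 = 1.41523 W/m².
Set 0.120(√M − √278) = 1.41523: √M = 1.41523/0.120 + √278 = 11.7936 + 16.6733 = 28.4669.
M = (28.4669)² = 810.36 ppb.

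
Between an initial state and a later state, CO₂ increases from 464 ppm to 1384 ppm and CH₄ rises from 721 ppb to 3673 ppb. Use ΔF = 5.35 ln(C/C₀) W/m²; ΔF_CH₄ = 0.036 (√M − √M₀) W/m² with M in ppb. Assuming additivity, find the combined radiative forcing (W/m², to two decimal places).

ΔF = 7.06 W/m²

CO₂: 5.35 × ln(1384/464) = 5.35 × ln(2.98276) = 5.35 × 1.09285 = 5.8467 W/m².
CH₄: 0.036 × (√3673 − √721) = 0.036 × (60.6053 − 26.8514) = 0.036 × 33.7539 = 1.2151 W/m².
Total ΔF = 5.8467 + 1.2151 = 7.0618 W/m².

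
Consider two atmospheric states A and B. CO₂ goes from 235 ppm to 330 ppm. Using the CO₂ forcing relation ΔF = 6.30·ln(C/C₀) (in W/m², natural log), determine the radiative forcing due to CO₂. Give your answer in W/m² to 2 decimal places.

ΔF = 2.14 W/m²

CO₂: 6.30 × ln(330/235) = 6.30 × ln(1.40426) = 6.30 × 0.33951 = 2.1389 W/m².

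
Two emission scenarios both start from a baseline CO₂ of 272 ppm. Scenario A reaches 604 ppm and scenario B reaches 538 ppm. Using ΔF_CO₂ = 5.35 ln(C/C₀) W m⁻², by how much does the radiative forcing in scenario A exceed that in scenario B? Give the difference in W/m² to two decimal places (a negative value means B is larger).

ΔF_A − ΔF_B = 0.62 W/m²

ΔF_A = 5.35 ln(604/272) = 5.35 × 0.79777 = 4.2681 W/m².
ΔF_B = 5.35 ln(538/272) = 5.35 × 0.68206 = 3.6490 W/m².
Difference: 4.2681 − 3.6490 = 0.6191 W/m².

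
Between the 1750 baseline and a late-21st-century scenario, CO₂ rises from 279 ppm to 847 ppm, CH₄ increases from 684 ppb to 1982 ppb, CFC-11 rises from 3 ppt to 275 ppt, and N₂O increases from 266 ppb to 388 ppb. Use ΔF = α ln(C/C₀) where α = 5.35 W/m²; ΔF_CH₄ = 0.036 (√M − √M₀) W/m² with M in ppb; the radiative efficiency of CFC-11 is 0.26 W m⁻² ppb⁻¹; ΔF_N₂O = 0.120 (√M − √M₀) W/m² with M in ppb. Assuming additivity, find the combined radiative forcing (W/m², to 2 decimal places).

CO₂: 5.35 × ln(847/279) = 5.35 × ln(3.03584) = 5.35 × 1.11049 = 5.9411 W/m².
CH₄: 0.036 × (√1982 − √684) = 0.036 × (44.5197 − 26.1534) = 0.036 × 18.3663 = 0.6612 W/m².
CFC-11: Δ = 275 − 3 = 272 ppt = 0.272 ppb; ΔF = 0.26 × 0.272 = 0.0707 W/m².
N₂O: 0.120 × (√388 − √266) = 0.120 × (19.6977 − 16.3095) = 0.120 × 3.3882 = 0.4066 W/m².
Total ΔF = 5.9411 + 0.6612 + 0.0707 + 0.4066 = 7.0796 W/m².

ΔF = 7.08 W/m²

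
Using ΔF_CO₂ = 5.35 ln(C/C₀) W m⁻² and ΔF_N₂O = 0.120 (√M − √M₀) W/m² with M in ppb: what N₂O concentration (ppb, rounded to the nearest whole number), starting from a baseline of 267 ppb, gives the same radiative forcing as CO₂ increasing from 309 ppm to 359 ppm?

CO₂ forcing: 5.35 × ln(359/309) = 5.35 × 0.149981 = 0.80240 W/m².
Set 0.120(√M − √267) = 0.80240: √M = 0.80240/0.120 + √267 = 6.6867 + 16.3401 = 23.0268.
M = (23.0268)² = 530.23 ppb.

M ≈ 530 ppb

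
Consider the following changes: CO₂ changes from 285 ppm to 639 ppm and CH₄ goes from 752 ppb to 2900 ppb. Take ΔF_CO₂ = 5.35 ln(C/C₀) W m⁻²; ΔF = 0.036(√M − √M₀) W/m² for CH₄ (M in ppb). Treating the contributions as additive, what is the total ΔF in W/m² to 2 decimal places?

ΔF = 5.27 W/m²

CO₂: 5.35 × ln(639/285) = 5.35 × ln(2.24211) = 5.35 × 0.80742 = 4.3197 W/m².
CH₄: 0.036 × (√2900 − √752) = 0.036 × (53.8516 − 27.4226) = 0.036 × 26.4290 = 0.9514 W/m².
Total ΔF = 4.3197 + 0.9514 = 5.2711 W/m².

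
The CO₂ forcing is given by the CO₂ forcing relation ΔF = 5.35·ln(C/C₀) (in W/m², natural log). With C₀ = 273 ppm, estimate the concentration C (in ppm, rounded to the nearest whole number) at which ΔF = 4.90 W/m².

Set 5.35 ln(C/273) = 4.90, so ln(C/273) = 4.90/5.35 = 0.91589.
Then C/273 = e^0.91589 = 2.49900, giving C = 273 × 2.49900 = 682.23 ppm.

C ≈ 682 ppm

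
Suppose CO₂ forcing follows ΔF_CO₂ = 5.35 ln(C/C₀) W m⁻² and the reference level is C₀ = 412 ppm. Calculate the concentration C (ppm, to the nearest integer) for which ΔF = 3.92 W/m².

C ≈ 857 ppm

Set 5.35 ln(C/412) = 3.92, so ln(C/412) = 3.92/5.35 = 0.73271.
Then C/412 = e^0.73271 = 2.08071, giving C = 412 × 2.08071 = 857.25 ppm.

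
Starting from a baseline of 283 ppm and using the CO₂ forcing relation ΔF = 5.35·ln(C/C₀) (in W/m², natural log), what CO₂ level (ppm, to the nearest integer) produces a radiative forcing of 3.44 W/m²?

Set 5.35 ln(C/283) = 3.44, so ln(C/283) = 3.44/5.35 = 0.64299.
Then C/283 = e^0.64299 = 1.90216, giving C = 283 × 1.90216 = 538.31 ppm.

C ≈ 538 ppm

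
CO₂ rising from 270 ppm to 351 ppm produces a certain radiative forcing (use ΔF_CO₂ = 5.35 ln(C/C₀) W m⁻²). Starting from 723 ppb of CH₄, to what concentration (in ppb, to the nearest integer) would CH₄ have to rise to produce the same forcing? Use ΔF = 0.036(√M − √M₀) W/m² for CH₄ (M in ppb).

M ≈ 4340 ppb

CO₂ forcing: 5.35 × ln(351/270) = 5.35 × 0.262364 = 1.40365 W/m².
Set 0.036(√M − √723) = 1.40365: √M = 1.40365/0.036 + √723 = 38.9903 + 26.8887 = 65.8790.
M = (65.8790)² = 4340.04 ppb.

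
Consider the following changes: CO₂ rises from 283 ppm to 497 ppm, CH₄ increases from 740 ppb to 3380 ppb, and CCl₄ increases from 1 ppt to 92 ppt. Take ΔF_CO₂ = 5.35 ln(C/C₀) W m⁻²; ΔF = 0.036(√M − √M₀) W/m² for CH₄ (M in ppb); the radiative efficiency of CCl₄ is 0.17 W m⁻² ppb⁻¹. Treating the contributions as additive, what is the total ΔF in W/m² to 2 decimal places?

CO₂: 5.35 × ln(497/283) = 5.35 × ln(1.75618) = 5.35 × 0.56314 = 3.0128 W/m².
CH₄: 0.036 × (√3380 − √740) = 0.036 × (58.1378 − 27.2029) = 0.036 × 30.9349 = 1.1137 W/m².
CCl₄: Δ = 92 − 1 = 91 ppt = 0.091 ppb; ΔF = 0.17 × 0.091 = 0.0155 W/m².
Total ΔF = 3.0128 + 1.1137 + 0.0155 = 4.1420 W/m².

ΔF = 4.14 W/m²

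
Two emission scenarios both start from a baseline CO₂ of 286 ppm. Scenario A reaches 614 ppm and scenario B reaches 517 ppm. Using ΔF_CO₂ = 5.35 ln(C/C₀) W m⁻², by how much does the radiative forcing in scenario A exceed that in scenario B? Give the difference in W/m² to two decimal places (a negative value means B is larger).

ΔF_A − ΔF_B = 0.92 W/m²

ΔF_A = 5.35 ln(614/286) = 5.35 × 0.76400 = 4.0874 W/m².
ΔF_B = 5.35 ln(517/286) = 5.35 × 0.59205 = 3.1675 W/m².
Difference: 4.0874 − 3.1675 = 0.9199 W/m².
(Equivalently, ΔF_A − ΔF_B = 5.35 ln(614/517) = 5.35 × 0.17195 = 0.9199 W/m².)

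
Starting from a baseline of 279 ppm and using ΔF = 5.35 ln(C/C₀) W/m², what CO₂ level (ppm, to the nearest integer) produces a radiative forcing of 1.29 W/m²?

C ≈ 355 ppm

Set 5.35 ln(C/279) = 1.29, so ln(C/279) = 1.29/5.35 = 0.24112.
Then C/279 = e^0.24112 = 1.27267, giving C = 279 × 1.27267 = 355.07 ppm.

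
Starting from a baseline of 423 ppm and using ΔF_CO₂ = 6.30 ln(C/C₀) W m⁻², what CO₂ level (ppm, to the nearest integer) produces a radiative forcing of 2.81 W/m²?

Set 6.30 ln(C/423) = 2.81, so ln(C/423) = 2.81/6.30 = 0.44603.
Then C/423 = e^0.44603 = 1.56210, giving C = 423 × 1.56210 = 660.77 ppm.

C ≈ 661 ppm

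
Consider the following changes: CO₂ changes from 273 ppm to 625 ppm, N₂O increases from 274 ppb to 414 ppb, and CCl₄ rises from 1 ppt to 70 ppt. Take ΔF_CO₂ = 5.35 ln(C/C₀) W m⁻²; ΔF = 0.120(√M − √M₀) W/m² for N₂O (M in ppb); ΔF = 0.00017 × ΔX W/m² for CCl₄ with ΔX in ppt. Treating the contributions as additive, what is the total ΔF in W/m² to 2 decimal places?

CO₂: 5.35 × ln(625/273) = 5.35 × ln(2.28938) = 5.35 × 0.82828 = 4.4313 W/m².
N₂O: 0.120 × (√414 − √274) = 0.120 × (20.3470 − 16.5529) = 0.120 × 3.7941 = 0.4553 W/m².
CCl₄: ΔF = 0.00017 × (70 − 1) = 0.00017 × 69 = 0.0117 W/m².
Total ΔF = 4.4313 + 0.4553 + 0.0117 = 4.8983 W/m².

ΔF = 4.90 W/m²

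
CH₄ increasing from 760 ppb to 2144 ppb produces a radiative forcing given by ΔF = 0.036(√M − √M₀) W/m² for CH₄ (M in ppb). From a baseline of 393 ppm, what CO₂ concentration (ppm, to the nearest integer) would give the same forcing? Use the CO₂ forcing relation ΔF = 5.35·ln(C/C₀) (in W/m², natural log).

C ≈ 446 ppm

CH₄ forcing: 0.036 × (√2144 − √760) = 0.036 × (46.3033 − 27.5681) = 0.036 × 18.7352 = 0.67447 W/m².
Set 5.35 ln(C/393) = 0.67447: ln(C/393) = 0.67447/5.35 = 0.12607, so C = 393 × e^0.12607 = 393 × 1.13436 = 445.80 ppm.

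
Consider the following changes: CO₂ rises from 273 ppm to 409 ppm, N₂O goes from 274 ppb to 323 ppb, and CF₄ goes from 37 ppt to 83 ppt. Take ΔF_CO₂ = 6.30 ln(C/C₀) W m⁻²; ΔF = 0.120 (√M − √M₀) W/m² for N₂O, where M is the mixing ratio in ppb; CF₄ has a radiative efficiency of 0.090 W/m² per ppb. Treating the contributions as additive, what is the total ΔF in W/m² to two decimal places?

CO₂: 6.30 × ln(409/273) = 6.30 × ln(1.49817) = 6.30 × 0.40424 = 2.5467 W/m².
N₂O: 0.120 × (√323 − √274) = 0.120 × (17.9722 − 16.5529) = 0.120 × 1.4193 = 0.1703 W/m².
CF₄: Δ = 83 − 37 = 46 ppt = 0.046 ppb; ΔF = 0.090 × 0.046 = 0.0041 W/m².
Total ΔF = 2.5467 + 0.1703 + 0.0041 = 2.7211 W/m².

ΔF = 2.72 W/m²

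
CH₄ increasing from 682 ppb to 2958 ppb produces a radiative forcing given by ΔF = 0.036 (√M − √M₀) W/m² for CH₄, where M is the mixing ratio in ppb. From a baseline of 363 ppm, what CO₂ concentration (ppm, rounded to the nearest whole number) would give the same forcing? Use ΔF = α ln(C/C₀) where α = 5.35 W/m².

CH₄ forcing: 0.036 × (√2958 − √682) = 0.036 × (54.3875 − 26.1151) = 0.036 × 28.2724 = 1.01781 W/m².
Set 5.35 ln(C/363) = 1.01781: ln(C/363) = 1.01781/5.35 = 0.19024, so C = 363 × e^0.19024 = 363 × 1.20954 = 439.06 ppm.

C ≈ 439 ppm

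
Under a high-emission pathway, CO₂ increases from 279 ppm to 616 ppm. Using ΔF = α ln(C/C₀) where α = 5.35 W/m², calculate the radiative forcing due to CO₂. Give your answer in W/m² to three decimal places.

ΔF = 4.237 W/m²

CO₂ absorption bands are partially saturated, so forcing scales with the logarithm of the concentration ratio.
CO₂: 5.35 × ln(616/279) = 5.35 × ln(2.20789) = 5.35 × 0.79204 = 4.2374 W/m².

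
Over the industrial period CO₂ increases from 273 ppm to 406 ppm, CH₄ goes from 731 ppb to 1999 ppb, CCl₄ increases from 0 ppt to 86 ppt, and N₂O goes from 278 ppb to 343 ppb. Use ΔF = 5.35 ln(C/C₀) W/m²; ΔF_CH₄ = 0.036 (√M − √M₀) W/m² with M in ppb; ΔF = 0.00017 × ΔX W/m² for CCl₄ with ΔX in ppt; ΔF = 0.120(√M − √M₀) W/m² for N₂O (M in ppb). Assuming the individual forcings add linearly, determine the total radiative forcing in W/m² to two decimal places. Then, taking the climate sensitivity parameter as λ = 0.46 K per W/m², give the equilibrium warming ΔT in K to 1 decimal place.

ΔF = 3.00 W/m²; ΔT = 1.4 K

CO₂: 5.35 × ln(406/273) = 5.35 × ln(1.48718) = 5.35 × 0.39688 = 2.1233 W/m².
CH₄: 0.036 × (√1999 − √731) = 0.036 × (44.7102 − 27.0370) = 0.036 × 17.6732 = 0.6362 W/m².
CCl₄: ΔF = 0.00017 × (86 − 0) = 0.00017 × 86 = 0.0146 W/m².
N₂O: 0.120 × (√343 − √278) = 0.120 × (18.5203 − 16.6733) = 0.120 × 1.8470 = 0.2216 W/m².
Total ΔF = 2.1233 + 0.6362 + 0.0146 + 0.2216 = 2.9957 W/m².
ΔT = λ ΔF = 0.46 × 3.00 = 1.3800 K.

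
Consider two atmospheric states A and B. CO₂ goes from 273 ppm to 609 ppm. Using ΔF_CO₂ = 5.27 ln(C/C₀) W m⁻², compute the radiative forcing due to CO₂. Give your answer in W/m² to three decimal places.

ΔF = 4.228 W/m²

CO₂ absorption bands are partially saturated, so forcing scales with the logarithm of the concentration ratio.
CO₂: 5.27 × ln(609/273) = 5.27 × ln(2.23077) = 5.27 × 0.80235 = 4.2284 W/m².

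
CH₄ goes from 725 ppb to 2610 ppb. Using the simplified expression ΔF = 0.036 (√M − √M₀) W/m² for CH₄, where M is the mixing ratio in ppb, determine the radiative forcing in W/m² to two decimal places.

CH₄: 0.036 × (√2610 − √725) = 0.036 × (51.0882 − 26.9258) = 0.036 × 24.1624 = 0.8698 W/m².

ΔF = 0.87 W/m²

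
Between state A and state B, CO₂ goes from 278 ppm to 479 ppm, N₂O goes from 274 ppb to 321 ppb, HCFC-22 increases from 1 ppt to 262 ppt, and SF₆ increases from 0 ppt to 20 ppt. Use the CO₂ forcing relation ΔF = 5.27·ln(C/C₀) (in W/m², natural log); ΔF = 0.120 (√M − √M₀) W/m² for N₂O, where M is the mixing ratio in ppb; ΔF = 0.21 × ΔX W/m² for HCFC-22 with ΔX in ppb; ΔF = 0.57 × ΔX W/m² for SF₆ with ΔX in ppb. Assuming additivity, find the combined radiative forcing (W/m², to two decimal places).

ΔF = 3.10 W/m²

CO₂: 5.27 × ln(479/278) = 5.27 × ln(1.72302) = 5.27 × 0.54408 = 2.8673 W/m².
N₂O: 0.120 × (√321 − √274) = 0.120 × (17.9165 − 16.5529) = 0.120 × 1.3636 = 0.1636 W/m².
HCFC-22: Δ = 262 − 1 = 261 ppt = 0.261 ppb; ΔF = 0.21 × 0.261 = 0.0548 W/m².
SF₆: Δ = 20 − 0 = 20 ppt = 0.020 ppb; ΔF = 0.57 × 0.020 = 0.0114 W/m².
Total ΔF = 2.8673 + 0.1636 + 0.0548 + 0.0114 = 3.0971 W/m².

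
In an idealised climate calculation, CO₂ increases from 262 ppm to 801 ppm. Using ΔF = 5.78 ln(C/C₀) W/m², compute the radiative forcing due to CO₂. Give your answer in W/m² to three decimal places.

ΔF = 6.459 W/m²

CO₂: 5.78 × ln(801/262) = 5.78 × ln(3.05725) = 5.78 × 1.11752 = 6.4593 W/m².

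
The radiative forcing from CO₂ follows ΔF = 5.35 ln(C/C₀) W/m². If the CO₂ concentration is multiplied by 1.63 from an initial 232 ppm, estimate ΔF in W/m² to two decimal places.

ΔF = 5.35 × ln(1.63) = 5.35 × 0.48858 = 2.6139 W/m².

ΔF = 2.61 W/m²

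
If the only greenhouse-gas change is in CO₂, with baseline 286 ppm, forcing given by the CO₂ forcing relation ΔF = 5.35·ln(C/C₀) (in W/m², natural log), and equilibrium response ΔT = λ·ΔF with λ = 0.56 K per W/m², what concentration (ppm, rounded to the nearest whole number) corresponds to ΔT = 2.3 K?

C ≈ 616 ppm

Required forcing: ΔF = ΔT/λ = 2.3/0.56 = 4.1071 W/m².
Then ln(C/286) = ΔF/5.35 = 4.1071/5.35 = 0.76768.
So C = 286 × e^0.76768 = 286 × 2.15476 = 616.26 ppm.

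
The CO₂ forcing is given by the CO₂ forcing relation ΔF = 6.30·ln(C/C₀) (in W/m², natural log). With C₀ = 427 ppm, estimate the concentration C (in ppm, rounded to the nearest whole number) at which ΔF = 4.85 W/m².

C ≈ 922 ppm

Set 6.30 ln(C/427) = 4.85, so ln(C/427) = 4.85/6.30 = 0.76984.
Then C/427 = e^0.76984 = 2.15942, giving C = 427 × 2.15942 = 922.07 ppm.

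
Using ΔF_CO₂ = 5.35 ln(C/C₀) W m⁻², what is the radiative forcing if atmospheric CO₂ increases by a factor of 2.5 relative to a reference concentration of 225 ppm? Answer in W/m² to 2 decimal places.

ΔF = 5.35 × ln(2.5) = 5.35 × 0.91629 = 4.9022 W/m².

ΔF = 4.90 W/m²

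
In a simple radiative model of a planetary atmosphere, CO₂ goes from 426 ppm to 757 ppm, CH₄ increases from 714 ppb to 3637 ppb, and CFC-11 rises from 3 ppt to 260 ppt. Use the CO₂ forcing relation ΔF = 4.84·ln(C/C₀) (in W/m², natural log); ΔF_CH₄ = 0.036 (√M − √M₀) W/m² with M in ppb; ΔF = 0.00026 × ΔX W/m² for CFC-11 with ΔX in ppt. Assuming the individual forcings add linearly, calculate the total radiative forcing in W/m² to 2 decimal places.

CO₂: 4.84 × ln(757/426) = 4.84 × ln(1.77700) = 4.84 × 0.57493 = 2.7827 W/m².
CH₄: 0.036 × (√3637 − √714) = 0.036 × (60.3075 − 26.7208) = 0.036 × 33.5867 = 1.2091 W/m².
CFC-11: ΔF = 0.00026 × (260 − 3) = 0.00026 × 257 = 0.0668 W/m².
Total ΔF = 2.7827 + 1.2091 + 0.0668 = 4.0586 W/m².

ΔF = 4.06 W/m²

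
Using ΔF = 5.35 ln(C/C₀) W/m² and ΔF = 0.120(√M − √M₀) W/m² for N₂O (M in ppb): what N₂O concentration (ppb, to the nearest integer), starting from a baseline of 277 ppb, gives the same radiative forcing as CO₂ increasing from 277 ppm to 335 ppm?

M ≈ 631 ppb

CO₂ forcing: 5.35 × ln(335/277) = 5.35 × 0.190113 = 1.01710 W/m².
Set 0.120(√M − √277) = 1.01710: √M = 1.01710/0.120 + √277 = 8.4758 + 16.6433 = 25.1191.
M = (25.1191)² = 630.97 ppb.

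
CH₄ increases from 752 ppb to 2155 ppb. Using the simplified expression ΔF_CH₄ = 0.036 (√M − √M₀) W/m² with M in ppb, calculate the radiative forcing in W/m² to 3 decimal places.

CH₄: 0.036 × (√2155 − √752) = 0.036 × (46.4220 − 27.4226) = 0.036 × 18.9994 = 0.6840 W/m².

ΔF = 0.684 W/m²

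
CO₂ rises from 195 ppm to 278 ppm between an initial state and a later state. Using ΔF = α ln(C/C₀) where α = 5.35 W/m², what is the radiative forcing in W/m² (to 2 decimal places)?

ΔF = 1.90 W/m²

CO₂: 5.35 × ln(278/195) = 5.35 × ln(1.42564) = 5.35 × 0.35462 = 1.8972 W/m².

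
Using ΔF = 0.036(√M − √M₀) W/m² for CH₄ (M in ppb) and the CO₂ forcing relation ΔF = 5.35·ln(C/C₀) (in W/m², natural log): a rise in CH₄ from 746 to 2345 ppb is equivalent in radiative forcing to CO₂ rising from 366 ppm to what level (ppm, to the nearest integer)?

CH₄ forcing: 0.036 × (√2345 − √746) = 0.036 × (48.4252 − 27.3130) = 0.036 × 21.1122 = 0.76004 W/m².
Set 5.35 ln(C/366) = 0.76004: ln(C/366) = 0.76004/5.35 = 0.14206, so C = 366 × e^0.14206 = 366 × 1.15265 = 421.87 ppm.

C ≈ 422 ppm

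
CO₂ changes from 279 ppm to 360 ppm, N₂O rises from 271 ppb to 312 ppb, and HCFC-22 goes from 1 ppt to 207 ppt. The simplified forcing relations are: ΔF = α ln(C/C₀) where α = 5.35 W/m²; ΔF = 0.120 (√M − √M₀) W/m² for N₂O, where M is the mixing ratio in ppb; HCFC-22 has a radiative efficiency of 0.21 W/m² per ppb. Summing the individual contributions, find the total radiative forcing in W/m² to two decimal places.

CO₂: 5.35 × ln(360/279) = 5.35 × ln(1.29032) = 5.35 × 0.25489 = 1.3637 W/m².
N₂O: 0.120 × (√312 − √271) = 0.120 × (17.6635 − 16.4621) = 0.120 × 1.2014 = 0.1442 W/m².
HCFC-22: Δ = 207 − 1 = 206 ppt = 0.206 ppb; ΔF = 0.21 × 0.206 = 0.0433 W/m².
Total ΔF = 1.3637 + 0.1442 + 0.0433 = 1.5512 W/m².

ΔF = 1.55 W/m²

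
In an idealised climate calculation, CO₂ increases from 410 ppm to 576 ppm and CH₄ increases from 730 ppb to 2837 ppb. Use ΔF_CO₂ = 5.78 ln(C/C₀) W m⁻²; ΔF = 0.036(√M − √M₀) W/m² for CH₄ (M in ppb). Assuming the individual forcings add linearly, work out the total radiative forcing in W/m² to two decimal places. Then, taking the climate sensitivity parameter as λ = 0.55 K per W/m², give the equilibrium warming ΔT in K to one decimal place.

ΔF = 2.91 W/m²; ΔT = 1.6 K

CO₂: 5.78 × ln(576/410) = 5.78 × ln(1.40488) = 5.78 × 0.33995 = 1.9649 W/m².
CH₄: 0.036 × (√2837 − √730) = 0.036 × (53.2635 − 27.0185) = 0.036 × 26.2450 = 0.9448 W/m².
Total ΔF = 1.9649 + 0.9448 = 2.9097 W/m².
ΔT = λ ΔF = 0.55 × 2.91 = 1.6005 K.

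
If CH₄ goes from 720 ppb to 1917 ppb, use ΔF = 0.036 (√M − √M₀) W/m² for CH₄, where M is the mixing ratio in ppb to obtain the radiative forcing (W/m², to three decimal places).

CH₄: 0.036 × (√1917 − √720) = 0.036 × (43.7836 − 26.8328) = 0.036 × 16.9508 = 0.6102 W/m².

ΔF = 0.610 W/m²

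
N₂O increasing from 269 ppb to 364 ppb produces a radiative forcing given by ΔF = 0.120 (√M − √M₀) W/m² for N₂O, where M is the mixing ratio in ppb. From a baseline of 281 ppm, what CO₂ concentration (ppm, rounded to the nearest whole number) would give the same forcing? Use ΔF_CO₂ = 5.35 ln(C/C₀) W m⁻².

N₂O forcing: 0.120 × (√364 − √269) = 0.120 × (19.0788 − 16.4012) = 0.120 × 2.6776 = 0.32131 W/m².
Set 5.35 ln(C/281) = 0.32131: ln(C/281) = 0.32131/5.35 = 0.06006, so C = 281 × e^0.06006 = 281 × 1.06190 = 298.39 ppm.

C ≈ 298 ppm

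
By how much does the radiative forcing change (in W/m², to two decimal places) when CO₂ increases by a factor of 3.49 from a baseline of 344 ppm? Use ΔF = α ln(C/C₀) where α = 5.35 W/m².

ΔF = 6.69 W/m²

ΔF = 5.35 × ln(3.49) = 5.35 × 1.24990 = 6.6870 W/m².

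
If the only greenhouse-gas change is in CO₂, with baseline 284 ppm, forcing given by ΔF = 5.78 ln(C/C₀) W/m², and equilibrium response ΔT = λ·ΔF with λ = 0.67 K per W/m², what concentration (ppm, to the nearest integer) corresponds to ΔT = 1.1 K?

C ≈ 377 ppm

Required forcing: ΔF = ΔT/λ = 1.1/0.67 = 1.6418 W/m².
Then ln(C/284) = ΔF/5.78 = 1.6418/5.78 = 0.28405.
So C = 284 × e^0.28405 = 284 × 1.32850 = 377.29 ppm.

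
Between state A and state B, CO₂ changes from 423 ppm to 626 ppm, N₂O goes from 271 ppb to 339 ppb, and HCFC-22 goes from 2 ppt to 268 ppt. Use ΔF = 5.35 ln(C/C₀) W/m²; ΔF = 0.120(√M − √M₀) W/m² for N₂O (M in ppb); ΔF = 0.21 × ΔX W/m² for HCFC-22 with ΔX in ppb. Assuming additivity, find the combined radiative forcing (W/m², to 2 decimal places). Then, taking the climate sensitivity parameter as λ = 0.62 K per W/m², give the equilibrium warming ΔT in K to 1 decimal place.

CO₂: 5.35 × ln(626/423) = 5.35 × ln(1.47991) = 5.35 × 0.39198 = 2.0971 W/m².
N₂O: 0.120 × (√339 − √271) = 0.120 × (18.4120 − 16.4621) = 0.120 × 1.9499 = 0.2340 W/m².
HCFC-22: Δ = 268 − 2 = 266 ppt = 0.266 ppb; ΔF = 0.21 × 0.266 = 0.0559 W/m².
Total ΔF = 2.0971 + 0.2340 + 0.0559 = 2.3870 W/m².
ΔT = λ ΔF = 0.62 × 2.39 = 1.4818 K.

ΔF = 2.39 W/m²; ΔT = 1.5 K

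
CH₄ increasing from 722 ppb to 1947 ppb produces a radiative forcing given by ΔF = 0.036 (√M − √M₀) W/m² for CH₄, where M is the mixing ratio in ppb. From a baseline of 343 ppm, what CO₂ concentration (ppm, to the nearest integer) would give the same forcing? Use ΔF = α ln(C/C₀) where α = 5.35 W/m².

C ≈ 385 ppm

CH₄ forcing: 0.036 × (√1947 − √722) = 0.036 × (44.1248 − 26.8701) = 0.036 × 17.2547 = 0.62117 W/m².
Set 5.35 ln(C/343) = 0.62117: ln(C/343) = 0.62117/5.35 = 0.11611, so C = 343 × e^0.11611 = 343 × 1.12312 = 385.23 ppm.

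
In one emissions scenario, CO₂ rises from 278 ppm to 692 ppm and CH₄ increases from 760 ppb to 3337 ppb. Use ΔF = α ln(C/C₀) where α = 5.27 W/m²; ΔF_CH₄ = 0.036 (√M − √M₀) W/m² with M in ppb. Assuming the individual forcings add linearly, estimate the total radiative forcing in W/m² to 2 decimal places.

ΔF = 5.89 W/m²

CO₂: 5.27 × ln(692/278) = 5.27 × ln(2.48921) = 5.27 × 0.91197 = 4.8061 W/m².
CH₄: 0.036 × (√3337 − √760) = 0.036 × (57.7668 − 27.5681) = 0.036 × 30.1987 = 1.0872 W/m².
Total ΔF = 4.8061 + 1.0872 = 5.8933 W/m².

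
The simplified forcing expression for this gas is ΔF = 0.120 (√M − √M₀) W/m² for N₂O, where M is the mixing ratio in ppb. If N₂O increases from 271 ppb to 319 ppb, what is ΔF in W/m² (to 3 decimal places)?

N₂O: 0.120 × (√319 − √271) = 0.120 × (17.8606 − 16.4621) = 0.120 × 1.3985 = 0.1678 W/m².

ΔF = 0.168 W/m²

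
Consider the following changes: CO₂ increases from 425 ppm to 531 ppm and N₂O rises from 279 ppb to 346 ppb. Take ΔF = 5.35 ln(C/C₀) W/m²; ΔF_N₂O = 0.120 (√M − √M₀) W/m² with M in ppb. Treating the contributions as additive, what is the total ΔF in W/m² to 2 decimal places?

ΔF = 1.42 W/m²

CO₂: 5.35 × ln(531/425) = 5.35 × ln(1.24941) = 5.35 × 0.22267 = 1.1913 W/m².
N₂O: 0.120 × (√346 − √279) = 0.120 × (18.6011 − 16.7033) = 0.120 × 1.8978 = 0.2277 W/m².
Total ΔF = 1.1913 + 0.2277 = 1.4190 W/m².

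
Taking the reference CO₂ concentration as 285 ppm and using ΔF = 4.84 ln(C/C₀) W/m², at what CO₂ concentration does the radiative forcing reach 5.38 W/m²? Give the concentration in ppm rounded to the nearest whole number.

Set 4.84 ln(C/285) = 5.38, so ln(C/285) = 5.38/4.84 = 1.11157.
Then C/285 = e^1.11157 = 3.03913, giving C = 285 × 3.03913 = 866.15 ppm.

C ≈ 866 ppm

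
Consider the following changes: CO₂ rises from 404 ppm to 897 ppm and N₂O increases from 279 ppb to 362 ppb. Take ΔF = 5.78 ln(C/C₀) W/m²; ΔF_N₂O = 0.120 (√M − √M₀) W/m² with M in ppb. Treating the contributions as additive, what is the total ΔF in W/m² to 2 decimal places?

ΔF = 4.89 W/m²

CO₂: 5.78 × ln(897/404) = 5.78 × ln(2.22030) = 5.78 × 0.79764 = 4.6104 W/m².
N₂O: 0.120 × (√362 − √279) = 0.120 × (19.0263 − 16.7033) = 0.120 × 2.3230 = 0.2788 W/m².
Total ΔF = 4.6104 + 0.2788 = 4.8892 W/m².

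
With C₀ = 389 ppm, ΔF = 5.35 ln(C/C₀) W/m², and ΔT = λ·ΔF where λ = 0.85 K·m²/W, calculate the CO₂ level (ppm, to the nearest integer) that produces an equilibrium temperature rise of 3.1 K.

C ≈ 769 ppm

Required forcing: ΔF = ΔT/λ = 3.1/0.85 = 3.6471 W/m².
Then ln(C/389) = ΔF/5.35 = 3.6471/5.35 = 0.68170.
So C = 389 × e^0.68170 = 389 × 1.97724 = 769.15 ppm.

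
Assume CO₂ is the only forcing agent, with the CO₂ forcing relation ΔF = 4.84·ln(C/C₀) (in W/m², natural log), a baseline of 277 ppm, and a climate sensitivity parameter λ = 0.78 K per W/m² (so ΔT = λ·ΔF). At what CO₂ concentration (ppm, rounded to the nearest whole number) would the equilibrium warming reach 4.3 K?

Required forcing: ΔF = ΔT/λ = 4.3/0.78 = 5.5128 W/m².
Then ln(C/277) = ΔF/4.84 = 5.5128/4.84 = 1.13901.
So C = 277 × e^1.13901 = 277 × 3.12367 = 865.26 ppm.

C ≈ 865 ppm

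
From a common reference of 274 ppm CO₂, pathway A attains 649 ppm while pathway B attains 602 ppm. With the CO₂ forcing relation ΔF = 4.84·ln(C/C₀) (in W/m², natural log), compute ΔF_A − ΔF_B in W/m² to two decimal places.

ΔF_A − ΔF_B = 0.36 W/m²

ΔF_A = 4.84 ln(649/274) = 4.84 × 0.86230 = 4.1735 W/m².
ΔF_B = 4.84 ln(602/274) = 4.84 × 0.78713 = 3.8097 W/m².
Difference: 4.1735 − 3.8097 = 0.3638 W/m².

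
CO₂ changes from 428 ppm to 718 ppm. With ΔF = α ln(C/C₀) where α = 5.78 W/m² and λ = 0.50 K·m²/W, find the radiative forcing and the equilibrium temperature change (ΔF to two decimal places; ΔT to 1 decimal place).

ΔF = 2.99 W/m²; ΔT = 1.5 K

CO₂: 5.78 × ln(718/428) = 5.78 × ln(1.67757) = 5.78 × 0.51735 = 2.9903 W/m².
ΔT = λ ΔF = 0.50 × 2.99 = 1.4950 K.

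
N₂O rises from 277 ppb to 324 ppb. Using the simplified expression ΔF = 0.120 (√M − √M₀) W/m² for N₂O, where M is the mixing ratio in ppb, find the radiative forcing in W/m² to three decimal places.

ΔF = 0.163 W/m²

N₂O: 0.120 × (√324 − √277) = 0.120 × (18.0000 − 16.6433) = 0.120 × 1.3567 = 0.1628 W/m².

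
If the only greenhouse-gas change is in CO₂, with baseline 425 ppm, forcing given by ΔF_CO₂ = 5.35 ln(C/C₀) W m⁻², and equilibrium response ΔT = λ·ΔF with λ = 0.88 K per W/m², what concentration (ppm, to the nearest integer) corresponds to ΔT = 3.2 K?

Required forcing: ΔF = ΔT/λ = 3.2/0.88 = 3.6364 W/m².
Then ln(C/425) = ΔF/5.35 = 3.6364/5.35 = 0.67970.
So C = 425 × e^0.67970 = 425 × 1.97329 = 838.65 ppm.

C ≈ 839 ppm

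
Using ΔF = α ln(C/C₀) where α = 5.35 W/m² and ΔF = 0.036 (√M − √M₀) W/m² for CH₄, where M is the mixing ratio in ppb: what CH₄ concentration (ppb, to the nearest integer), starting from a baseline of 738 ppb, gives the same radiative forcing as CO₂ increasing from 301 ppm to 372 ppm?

M ≈ 3439 ppb

CO₂ forcing: 5.35 × ln(372/301) = 5.35 × 0.211784 = 1.13304 W/m².
Set 0.036(√M − √738) = 1.13304: √M = 1.13304/0.036 + √738 = 31.4733 + 27.1662 = 58.6395.
M = (58.6395)² = 3438.59 ppb.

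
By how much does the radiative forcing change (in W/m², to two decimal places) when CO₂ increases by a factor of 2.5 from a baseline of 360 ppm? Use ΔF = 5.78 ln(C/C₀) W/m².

Because the forcing depends only on the ratio C/C₀, the initial concentration does not enter.
ΔF = 5.78 × ln(2.5) = 5.78 × 0.91629 = 5.2962 W/m².

ΔF = 5.30 W/m²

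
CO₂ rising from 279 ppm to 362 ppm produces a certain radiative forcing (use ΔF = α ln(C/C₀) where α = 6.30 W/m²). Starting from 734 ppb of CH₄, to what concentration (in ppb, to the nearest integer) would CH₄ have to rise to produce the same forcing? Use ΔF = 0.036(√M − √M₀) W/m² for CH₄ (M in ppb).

CO₂ forcing: 6.30 × ln(362/279) = 6.30 × 0.260432 = 1.64072 W/m².
Set 0.036(√M − √734) = 1.64072: √M = 1.64072/0.036 + √734 = 45.5756 + 27.0924 = 72.6680.
M = (72.6680)² = 5280.64 ppb.

M ≈ 5281 ppb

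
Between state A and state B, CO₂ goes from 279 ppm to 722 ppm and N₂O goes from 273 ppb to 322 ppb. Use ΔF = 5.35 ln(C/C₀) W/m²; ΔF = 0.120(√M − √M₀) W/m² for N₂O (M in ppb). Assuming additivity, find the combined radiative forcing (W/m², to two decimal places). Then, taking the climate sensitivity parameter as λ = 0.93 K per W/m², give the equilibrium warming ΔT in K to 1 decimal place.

ΔF = 5.26 W/m²; ΔT = 4.9 K

CO₂: 5.35 × ln(722/279) = 5.35 × ln(2.58781) = 5.35 × 0.95081 = 5.0868 W/m².
N₂O: 0.120 × (√322 − √273) = 0.120 × (17.9444 − 16.5227) = 0.120 × 1.4217 = 0.1706 W/m².
Total ΔF = 5.0868 + 0.1706 = 5.2574 W/m².
ΔT = λ ΔF = 0.93 × 5.26 = 4.8918 K.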